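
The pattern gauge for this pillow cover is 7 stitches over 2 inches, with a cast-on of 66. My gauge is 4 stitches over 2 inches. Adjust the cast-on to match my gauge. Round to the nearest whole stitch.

38 stitches.

Scale factor = 4 / 7 = 0.571.
66 × 4 / 7 = 37.71 sts.
→ 38 sts.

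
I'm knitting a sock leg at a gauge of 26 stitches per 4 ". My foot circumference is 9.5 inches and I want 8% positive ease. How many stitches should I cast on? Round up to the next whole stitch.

Finished = 9.5 × 1.08 = 10.26 in.
26 / 4 = 6.5 sts per inch.
10.26 × 6.5 = 66.69 sts.
→ 67 sts.

Cast on 67 stitches.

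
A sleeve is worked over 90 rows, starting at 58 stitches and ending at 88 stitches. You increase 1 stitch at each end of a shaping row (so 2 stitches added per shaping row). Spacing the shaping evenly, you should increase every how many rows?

Stitches to add: |88 − 58| = 30.
Shaping rows needed: 30 / 2 = 15.
90 rows / 15 = every 6 rows.

Increase every 6th row.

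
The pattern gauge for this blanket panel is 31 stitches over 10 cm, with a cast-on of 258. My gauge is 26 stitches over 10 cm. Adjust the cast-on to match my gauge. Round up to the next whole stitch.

Cast on 217 stitches.

Scale factor = 26 / 31 = 0.839.
258 × 26 / 31 = 216.39 sts.
→ 217 sts.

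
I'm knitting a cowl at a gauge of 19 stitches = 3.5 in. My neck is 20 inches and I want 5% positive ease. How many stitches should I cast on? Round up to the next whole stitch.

Finished = 20 × 1.05 = 21.00 in.
19 / 3.5 = 5.429 sts per inch.
21.00 × 5.429 = 114.00 sts.

114 stitches.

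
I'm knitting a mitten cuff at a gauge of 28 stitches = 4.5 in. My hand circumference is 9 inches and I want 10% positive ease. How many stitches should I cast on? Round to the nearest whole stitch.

Finished = 9 × 1.10 = 9.90 in.
28 / 4.5 = 6.222 sts per inch.
9.90 × 6.222 = 61.60 sts.
→ 62 sts.

Cast on 62 stitches.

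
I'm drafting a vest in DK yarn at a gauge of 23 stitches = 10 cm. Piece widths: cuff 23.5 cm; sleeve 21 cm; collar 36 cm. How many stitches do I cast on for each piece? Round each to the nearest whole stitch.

Rate = 23/10 = 2.3 sts per cm.
cuff: 23.5 × 2.3 = 54.05 → 54.
sleeve: 21 × 2.3 = 48.30 → 48.
collar: 36 × 2.3 = 82.80 → 83.

cuff 54; sleeve 48; collar 83.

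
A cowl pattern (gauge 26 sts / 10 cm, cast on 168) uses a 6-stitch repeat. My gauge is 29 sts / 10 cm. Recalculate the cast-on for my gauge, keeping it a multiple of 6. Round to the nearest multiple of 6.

Cast on 186 stitches.

168 × 29 / 26 = 187.38.
Nearest multiple of 6: 186.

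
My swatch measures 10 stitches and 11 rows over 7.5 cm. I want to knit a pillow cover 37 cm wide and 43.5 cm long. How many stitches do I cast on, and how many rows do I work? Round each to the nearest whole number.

Stitch gauge = 10/7.5 = 1.333 sts/cm; 37 × 1.333 = 49.33 → 49 sts.
Row gauge = 11/7.5 = 1.467 rows/cm; 43.5 × 1.467 = 63.80 → 64 rows.

Cast on 49 stitches and work 64 rows.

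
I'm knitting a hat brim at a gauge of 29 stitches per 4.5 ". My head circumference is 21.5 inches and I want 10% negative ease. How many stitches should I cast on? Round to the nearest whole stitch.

CO 125 sts.

Finished = 21.5 × 0.90 = 19.35 in.
29 / 4.5 = 6.444 sts per inch.
19.35 × 6.444 = 124.70 sts.
→ 125 sts.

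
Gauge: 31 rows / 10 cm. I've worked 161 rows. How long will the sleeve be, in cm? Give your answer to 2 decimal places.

31 rows / 10 cm = 3.1 rows per cm.
161 / 3.1 = 51.935 cm.

51.94 cm.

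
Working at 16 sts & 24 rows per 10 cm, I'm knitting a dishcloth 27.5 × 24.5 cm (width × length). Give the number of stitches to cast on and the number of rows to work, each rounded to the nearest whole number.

Cast on 44 stitches and work 59 rows.

Stitch gauge = 16/10 = 1.6 sts/cm; 27.5 × 1.6 = 44.00 → 44 sts.
Row gauge = 24/10 = 2.4 rows/cm; 24.5 × 2.4 = 58.80 → 59 rows.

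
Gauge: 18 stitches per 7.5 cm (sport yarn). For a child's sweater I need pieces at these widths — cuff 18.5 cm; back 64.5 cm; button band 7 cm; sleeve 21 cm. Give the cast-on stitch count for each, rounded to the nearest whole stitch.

cuff 44; back 155; button band 17; sleeve 50.

Rate = 18/7.5 = 2.4 sts per cm.
cuff: 18.5 × 2.4 = 44.40 → 44.
back: 64.5 × 2.4 = 154.80 → 155.
button band: 7 × 2.4 = 16.80 → 17.
sleeve: 21 × 2.4 = 50.40 → 50.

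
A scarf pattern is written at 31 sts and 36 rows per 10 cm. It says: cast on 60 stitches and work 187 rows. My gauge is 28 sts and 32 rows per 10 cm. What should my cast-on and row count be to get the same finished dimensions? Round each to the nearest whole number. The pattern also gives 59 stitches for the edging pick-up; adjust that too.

Stitches: 60 × 28/31 = 54.19 → 54.
Rows: 187 × 32/36 = 166.22 → 166.
edging pick-up: 59 × 28/31 = 53.29 → 53.

Cast on 54 stitches; work 166 rows; edging pick-up 53 stitches.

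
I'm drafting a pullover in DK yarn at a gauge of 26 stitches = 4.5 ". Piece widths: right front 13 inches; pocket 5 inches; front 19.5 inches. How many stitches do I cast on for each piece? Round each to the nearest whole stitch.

right front 75; pocket 29; front 113.

Rate = 26/4.5 = 5.778 sts per in.
right front: 13 × 5.778 = 75.11 → 75.
pocket: 5 × 5.778 = 28.89 → 29.
front: 19.5 × 5.778 = 112.67 → 113.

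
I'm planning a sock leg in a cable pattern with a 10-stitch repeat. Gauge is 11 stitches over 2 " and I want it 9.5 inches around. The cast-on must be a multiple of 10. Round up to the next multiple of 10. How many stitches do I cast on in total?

11 / 2 = 5.5 sts per inch.
9.5 × 5.5 = 52.25 sts.
Next multiple of 10: 60.

CO 60 sts.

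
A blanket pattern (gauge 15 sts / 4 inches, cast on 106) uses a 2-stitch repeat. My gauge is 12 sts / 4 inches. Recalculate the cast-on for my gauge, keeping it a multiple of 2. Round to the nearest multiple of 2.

CO 84 sts.

106 × 12 / 15 = 84.80.
Nearest multiple of 2: 84.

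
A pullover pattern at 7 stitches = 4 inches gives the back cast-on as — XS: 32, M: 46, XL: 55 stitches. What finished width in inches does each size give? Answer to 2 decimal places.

XS 18.29 inches; M 26.29 inches; XL 31.43 inches.

7/4 = 1.75 sts per in.
XS: 32 / 1.75 = 18.286 → 18.29 in.
M: 46 / 1.75 = 26.286 → 26.29 in.
XL: 55 / 1.75 = 31.429 → 31.43 in.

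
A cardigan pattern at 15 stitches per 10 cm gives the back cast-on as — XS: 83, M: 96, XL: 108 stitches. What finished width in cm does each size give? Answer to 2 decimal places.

XS 55.33 cm; M 64.00 cm; XL 72.00 cm.

15/10 = 1.5 sts per cm.
XS: 83 / 1.5 = 55.333 → 55.33 cm.
M: 96 / 1.5 = 64.000 → 64.00 cm.
XL: 108 / 1.5 = 72.000 → 72.00 cm.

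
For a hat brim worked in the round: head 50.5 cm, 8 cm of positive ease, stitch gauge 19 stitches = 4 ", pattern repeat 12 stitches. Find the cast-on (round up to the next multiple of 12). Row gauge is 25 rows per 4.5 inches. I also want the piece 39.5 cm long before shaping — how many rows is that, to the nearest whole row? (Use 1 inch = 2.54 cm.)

Cast on 120 stitches; work 86 rows.

Finished = 50.5 + 8 = 58.5 cm.
58.5 cm × 1/2.54 = 23.03 inches.
19/4 = 4.75 sts per in; 23.03 × 4.75 = 109.40 sts.
Next multiple of 12 → 120.
39.5 cm = 15.55 inches; × 5.556 = 86.40 → 86 rows.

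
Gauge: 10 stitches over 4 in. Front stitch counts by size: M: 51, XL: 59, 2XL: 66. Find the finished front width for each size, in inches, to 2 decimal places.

10/4 = 2.5 sts per in.
M: 51 / 2.5 = 20.400 → 20.40 in.
XL: 59 / 2.5 = 23.600 → 23.60 in.
2XL: 66 / 2.5 = 26.400 → 26.40 in.

M 20.40 inches; XL 23.60 inches; 2XL 26.40 inches.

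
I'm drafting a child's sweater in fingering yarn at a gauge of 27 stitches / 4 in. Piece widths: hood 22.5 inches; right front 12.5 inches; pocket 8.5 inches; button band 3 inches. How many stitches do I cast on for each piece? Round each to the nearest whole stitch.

hood 152; right front 84; pocket 57; button band 20.

Rate = 27/4 = 6.75 sts per in.
hood: 22.5 × 6.75 = 151.88 → 152.
right front: 12.5 × 6.75 = 84.38 → 84.
pocket: 8.5 × 6.75 = 57.38 → 57.
button band: 3 × 6.75 = 20.25 → 20.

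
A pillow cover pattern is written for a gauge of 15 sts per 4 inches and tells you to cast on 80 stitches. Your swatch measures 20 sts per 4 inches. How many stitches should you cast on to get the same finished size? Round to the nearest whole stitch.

107 stitches.

Scale factor = 20 / 15 = 1.333.
80 × 20 / 15 = 106.67 sts.
→ 107 sts.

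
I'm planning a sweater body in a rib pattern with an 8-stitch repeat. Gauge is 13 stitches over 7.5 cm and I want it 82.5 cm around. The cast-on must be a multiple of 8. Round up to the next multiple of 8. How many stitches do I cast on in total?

13 / 7.5 = 1.733 sts per cm.
82.5 × 1.733 = 143.00 sts.
Next multiple of 8: 144.

CO 144 sts.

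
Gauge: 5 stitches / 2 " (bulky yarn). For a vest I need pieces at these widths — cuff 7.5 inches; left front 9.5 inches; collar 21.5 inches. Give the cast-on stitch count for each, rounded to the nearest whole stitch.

cuff 19; left front 24; collar 54.

Rate = 5/2 = 2.5 sts per in.
cuff: 7.5 × 2.5 = 18.75 → 19.
left front: 9.5 × 2.5 = 23.75 → 24.
collar: 21.5 × 2.5 = 53.75 → 54.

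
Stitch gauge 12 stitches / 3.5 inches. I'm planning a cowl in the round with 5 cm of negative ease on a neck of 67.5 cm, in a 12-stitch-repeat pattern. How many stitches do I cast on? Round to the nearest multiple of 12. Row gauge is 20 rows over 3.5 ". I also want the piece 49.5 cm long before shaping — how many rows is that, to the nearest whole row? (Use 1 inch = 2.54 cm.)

Finished = 67.5 − 5 = 62.5 cm.
62.5 cm × 1/2.54 = 24.61 inches.
12/3.5 = 3.429 sts per in; 24.61 × 3.429 = 84.36 sts.
Nearest multiple of 12 → 84.
49.5 cm = 19.49 inches; × 5.714 = 111.36 → 111 rows.

Cast on 84 stitches; work 111 rows.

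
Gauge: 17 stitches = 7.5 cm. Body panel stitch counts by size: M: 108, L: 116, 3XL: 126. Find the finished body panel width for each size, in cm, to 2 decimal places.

M 47.65 cm; L 51.18 cm; 3XL 55.59 cm.

17/7.5 = 2.267 sts per cm.
M: 108 / 2.267 = 47.647 → 47.65 cm.
L: 116 / 2.267 = 51.176 → 51.18 cm.
3XL: 126 / 2.267 = 55.588 → 55.59 cm.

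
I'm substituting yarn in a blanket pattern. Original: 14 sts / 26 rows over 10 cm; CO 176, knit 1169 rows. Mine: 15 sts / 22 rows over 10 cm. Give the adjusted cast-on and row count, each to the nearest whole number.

Stitches: 176 × 15/14 = 188.57 → 189.
Rows: 1169 × 22/26 = 989.15 → 989.

Cast on 189 stitches; work 989 rows.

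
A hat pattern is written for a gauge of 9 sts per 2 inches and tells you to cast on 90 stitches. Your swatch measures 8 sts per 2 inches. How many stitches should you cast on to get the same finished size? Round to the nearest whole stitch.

CO 80 sts.

Scale factor = 8 / 9 = 0.889.
90 × 8 / 9 = 80.00 sts.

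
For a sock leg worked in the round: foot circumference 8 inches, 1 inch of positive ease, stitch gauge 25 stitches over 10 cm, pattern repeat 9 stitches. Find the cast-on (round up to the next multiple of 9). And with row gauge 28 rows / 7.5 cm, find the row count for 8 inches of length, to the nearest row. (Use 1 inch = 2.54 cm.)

Finished = 8 + 1 = 9 inches.
9 inches × 2.54 = 22.86 cm.
25/10 = 2.5 sts per cm; 22.86 × 2.5 = 57.15 sts.
Next multiple of 9 → 63.
8 inches = 20.32 cm; × 3.733 = 75.86 → 76 rows.

Cast on 63 stitches; work 76 rows.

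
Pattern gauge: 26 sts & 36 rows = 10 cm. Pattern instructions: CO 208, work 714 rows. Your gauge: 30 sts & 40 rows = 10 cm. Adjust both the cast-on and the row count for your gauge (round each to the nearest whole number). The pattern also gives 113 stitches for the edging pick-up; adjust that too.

Cast on 240 stitches; work 793 rows; edging pick-up 130 stitches.

Stitches: 208 × 30/26 = 240.00 → 240.
Rows: 714 × 40/36 = 793.33 → 793.
edging pick-up: 113 × 30/26 = 130.38 → 130.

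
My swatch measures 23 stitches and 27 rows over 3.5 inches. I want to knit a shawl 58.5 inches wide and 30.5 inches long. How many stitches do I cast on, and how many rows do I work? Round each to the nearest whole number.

Cast on 384 stitches and work 235 rows.

Stitch gauge = 23/3.5 = 6.571 sts/in; 58.5 × 6.571 = 384.43 → 384 sts.
Row gauge = 27/3.5 = 7.714 rows/in; 30.5 × 7.714 = 235.29 → 235 rows.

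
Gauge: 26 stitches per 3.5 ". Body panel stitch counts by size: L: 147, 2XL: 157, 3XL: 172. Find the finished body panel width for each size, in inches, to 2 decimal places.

26/3.5 = 7.429 sts per in.
L: 147 / 7.429 = 19.788 → 19.79 in.
2XL: 157 / 7.429 = 21.135 → 21.13 in.
3XL: 172 / 7.429 = 23.154 → 23.15 in.

L 19.79 inches; 2XL 21.13 inches; 3XL 23.15 inches.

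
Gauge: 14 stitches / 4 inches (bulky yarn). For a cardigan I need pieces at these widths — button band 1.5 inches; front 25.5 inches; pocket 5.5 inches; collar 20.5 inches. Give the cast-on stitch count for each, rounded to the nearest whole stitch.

Rate = 14/4 = 3.5 sts per in.
button band: 1.5 × 3.5 = 5.25 → 5.
front: 25.5 × 3.5 = 89.25 → 89.
pocket: 5.5 × 3.5 = 19.25 → 19.
collar: 20.5 × 3.5 = 71.75 → 72.

button band 5; front 89; pocket 19; collar 72.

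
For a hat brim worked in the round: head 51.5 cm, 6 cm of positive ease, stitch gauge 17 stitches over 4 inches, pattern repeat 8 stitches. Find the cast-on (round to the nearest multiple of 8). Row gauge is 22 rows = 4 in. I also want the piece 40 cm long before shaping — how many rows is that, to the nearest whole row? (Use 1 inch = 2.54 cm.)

Finished = 51.5 + 6 = 57.5 cm.
57.5 cm × 1/2.54 = 22.64 inches.
17/4 = 4.25 sts per in; 22.64 × 4.25 = 96.21 sts.
Nearest multiple of 8 → 96.
40 cm = 15.75 inches; × 5.5 = 86.61 → 87 rows.

Cast on 96 stitches; work 87 rows.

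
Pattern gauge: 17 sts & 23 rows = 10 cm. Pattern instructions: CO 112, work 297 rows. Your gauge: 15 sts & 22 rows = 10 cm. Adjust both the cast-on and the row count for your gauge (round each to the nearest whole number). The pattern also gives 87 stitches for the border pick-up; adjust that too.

Cast on 99 stitches; work 284 rows; border pick-up 77 stitches.

Stitches: 112 × 15/17 = 98.82 → 99.
Rows: 297 × 22/23 = 284.09 → 284.
border pick-up: 87 × 15/17 = 76.76 → 77.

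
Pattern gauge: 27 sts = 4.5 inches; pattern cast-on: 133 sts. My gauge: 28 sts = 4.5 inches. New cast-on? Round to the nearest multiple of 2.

Cast on 138 stitches.

Scale factor = 28 / 27 = 1.037.
133 × 28 / 27 = 137.93 sts.
→ 138 sts.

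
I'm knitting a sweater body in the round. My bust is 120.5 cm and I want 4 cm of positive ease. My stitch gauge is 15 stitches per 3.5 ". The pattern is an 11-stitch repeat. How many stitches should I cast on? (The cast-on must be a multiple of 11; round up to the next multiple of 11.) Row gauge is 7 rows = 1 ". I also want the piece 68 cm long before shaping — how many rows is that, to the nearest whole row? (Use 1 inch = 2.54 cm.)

Cast on 220 stitches; work 187 rows.

Finished = 120.5 + 4 = 124.5 cm.
124.5 cm × 1/2.54 = 49.02 inches.
15/3.5 = 4.286 sts per in; 49.02 × 4.286 = 210.07 sts.
Next multiple of 11 → 220.
68 cm = 26.77 inches; × 7 = 187.40 → 187 rows.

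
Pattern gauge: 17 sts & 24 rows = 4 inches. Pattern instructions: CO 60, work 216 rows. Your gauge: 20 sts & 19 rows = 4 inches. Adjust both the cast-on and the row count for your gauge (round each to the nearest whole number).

Stitches: 60 × 20/17 = 70.59 → 71.
Rows: 216 × 19/24 = 171.00 → 171.

Cast on 71 stitches; work 171 rows.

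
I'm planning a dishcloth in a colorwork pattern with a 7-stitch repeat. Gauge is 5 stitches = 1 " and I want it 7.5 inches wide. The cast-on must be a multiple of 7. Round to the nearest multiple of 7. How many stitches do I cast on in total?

5 / 1 = 5 sts per inch.
7.5 × 5 = 37.50 sts.
Nearest multiple of 7: 35.

35 stitches.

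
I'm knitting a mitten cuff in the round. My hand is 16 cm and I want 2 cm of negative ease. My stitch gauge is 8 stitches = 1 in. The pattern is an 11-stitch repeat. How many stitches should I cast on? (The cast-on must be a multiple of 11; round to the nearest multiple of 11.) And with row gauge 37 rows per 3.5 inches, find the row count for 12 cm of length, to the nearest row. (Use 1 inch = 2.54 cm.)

Cast on 44 stitches; work 50 rows.

Finished = 16 − 2 = 14 cm.
14 cm × 1/2.54 = 5.51 inches.
8/1 = 8 sts per in; 5.51 × 8 = 44.09 sts.
Nearest multiple of 11 → 44.
12 cm = 4.72 inches; × 10.571 = 49.94 → 50 rows.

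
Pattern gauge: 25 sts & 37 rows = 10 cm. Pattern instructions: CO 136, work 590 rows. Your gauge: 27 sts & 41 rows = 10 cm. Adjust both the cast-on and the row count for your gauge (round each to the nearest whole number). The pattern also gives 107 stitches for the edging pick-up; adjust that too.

Cast on 147 stitches; work 654 rows; edging pick-up 116 stitches.

Stitches: 136 × 27/25 = 146.88 → 147.
Rows: 590 × 41/37 = 653.78 → 654.
edging pick-up: 107 × 27/25 = 115.56 → 116.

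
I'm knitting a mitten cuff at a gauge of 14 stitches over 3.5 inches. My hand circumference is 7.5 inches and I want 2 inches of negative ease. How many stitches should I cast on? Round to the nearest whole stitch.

Finished = 7.5 − 2 = 5.5 in.
14 / 3.5 = 4 sts per inch.
5.50 × 4 = 22.00 sts.

CO 22 sts.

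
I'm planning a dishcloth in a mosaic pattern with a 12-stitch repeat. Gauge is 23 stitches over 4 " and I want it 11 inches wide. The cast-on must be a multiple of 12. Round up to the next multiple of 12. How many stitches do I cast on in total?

CO 72 sts.

23 / 4 = 5.75 sts per inch.
11 × 5.75 = 63.25 sts.
Next multiple of 12: 72.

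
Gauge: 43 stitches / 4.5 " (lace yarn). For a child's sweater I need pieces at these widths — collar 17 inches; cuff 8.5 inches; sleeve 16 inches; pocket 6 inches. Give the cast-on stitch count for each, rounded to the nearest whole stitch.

collar 162; cuff 81; sleeve 153; pocket 57.

Rate = 43/4.5 = 9.556 sts per in.
collar: 17 × 9.556 = 162.44 → 162.
cuff: 8.5 × 9.556 = 81.22 → 81.
sleeve: 16 × 9.556 = 152.89 → 153.
pocket: 6 × 9.556 = 57.33 → 57.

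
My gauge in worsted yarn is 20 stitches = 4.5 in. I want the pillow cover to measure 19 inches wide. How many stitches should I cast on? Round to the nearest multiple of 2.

20 stitches / 4.5 in = 4.444 stitches per inch.
19 × 4.444 = 84.44 stitches.
Round to nearest multiple of 2 → 84.

CO 84 sts.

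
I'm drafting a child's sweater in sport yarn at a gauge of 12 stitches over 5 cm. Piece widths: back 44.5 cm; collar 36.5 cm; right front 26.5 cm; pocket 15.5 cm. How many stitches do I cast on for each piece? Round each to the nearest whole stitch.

Rate = 12/5 = 2.4 sts per cm.
back: 44.5 × 2.4 = 106.80 → 107.
collar: 36.5 × 2.4 = 87.60 → 88.
right front: 26.5 × 2.4 = 63.60 → 64.
pocket: 15.5 × 2.4 = 37.20 → 37.

back 107; collar 88; right front 64; pocket 37.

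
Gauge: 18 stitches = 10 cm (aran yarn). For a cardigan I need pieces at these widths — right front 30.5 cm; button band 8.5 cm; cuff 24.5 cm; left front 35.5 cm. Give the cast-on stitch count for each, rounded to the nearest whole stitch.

Rate = 18/10 = 1.8 sts per cm.
right front: 30.5 × 1.8 = 54.90 → 55.
button band: 8.5 × 1.8 = 15.30 → 15.
cuff: 24.5 × 1.8 = 44.10 → 44.
left front: 35.5 × 1.8 = 63.90 → 64.

right front 55; button band 15; cuff 44; left front 64.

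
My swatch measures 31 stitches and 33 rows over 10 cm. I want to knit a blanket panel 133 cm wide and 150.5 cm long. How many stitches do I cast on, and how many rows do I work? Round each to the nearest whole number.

Cast on 412 stitches and work 497 rows.

Stitch gauge = 31/10 = 3.1 sts/cm; 133 × 3.1 = 412.30 → 412 sts.
Row gauge = 33/10 = 3.3 rows/cm; 150.5 × 3.3 = 496.65 → 497 rows.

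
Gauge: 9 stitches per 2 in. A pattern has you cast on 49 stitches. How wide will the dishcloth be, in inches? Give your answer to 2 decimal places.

9 stitches / 2 inch = 4.5 stitches per inch.
49 / 4.5 = 10.889 inches.

10.89 inches.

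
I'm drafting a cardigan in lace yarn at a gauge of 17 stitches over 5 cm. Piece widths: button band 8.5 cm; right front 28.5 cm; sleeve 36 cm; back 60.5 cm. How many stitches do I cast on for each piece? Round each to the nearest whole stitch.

Rate = 17/5 = 3.4 sts per cm.
button band: 8.5 × 3.4 = 28.90 → 29.
right front: 28.5 × 3.4 = 96.90 → 97.
sleeve: 36 × 3.4 = 122.40 → 122.
back: 60.5 × 3.4 = 205.70 → 206.

button band 29; right front 97; sleeve 122; back 206.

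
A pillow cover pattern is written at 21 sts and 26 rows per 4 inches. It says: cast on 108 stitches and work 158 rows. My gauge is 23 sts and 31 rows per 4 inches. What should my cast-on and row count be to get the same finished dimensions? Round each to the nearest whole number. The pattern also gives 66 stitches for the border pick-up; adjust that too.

Stitches: 108 × 23/21 = 118.29 → 118.
Rows: 158 × 31/26 = 188.38 → 188.
border pick-up: 66 × 23/21 = 72.29 → 72.

Cast on 118 stitches; work 188 rows; border pick-up 72 stitches.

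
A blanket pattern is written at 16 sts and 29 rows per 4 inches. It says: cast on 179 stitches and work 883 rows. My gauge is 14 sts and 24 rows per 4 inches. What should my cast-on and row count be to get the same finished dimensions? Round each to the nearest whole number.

Cast on 157 stitches; work 731 rows.

Stitches: 179 × 14/16 = 156.62 → 157.
Rows: 883 × 24/29 = 730.76 → 731.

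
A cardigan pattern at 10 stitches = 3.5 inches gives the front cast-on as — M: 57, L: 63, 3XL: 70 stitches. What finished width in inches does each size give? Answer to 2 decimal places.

M 19.95 inches; L 22.05 inches; 3XL 24.50 inches.

10/3.5 = 2.857 sts per in.
M: 57 / 2.857 = 19.950 → 19.95 in.
L: 63 / 2.857 = 22.050 → 22.05 in.
3XL: 70 / 2.857 = 24.500 → 24.50 in.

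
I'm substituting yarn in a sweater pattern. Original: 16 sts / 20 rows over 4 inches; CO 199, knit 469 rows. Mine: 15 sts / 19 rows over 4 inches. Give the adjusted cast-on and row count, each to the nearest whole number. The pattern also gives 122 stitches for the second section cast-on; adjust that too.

Cast on 187 stitches; work 446 rows; second section cast-on 114 stitches.

Stitches: 199 × 15/16 = 186.56 → 187.
Rows: 469 × 19/20 = 445.55 → 446.
second section cast-on: 122 × 15/16 = 114.38 → 114.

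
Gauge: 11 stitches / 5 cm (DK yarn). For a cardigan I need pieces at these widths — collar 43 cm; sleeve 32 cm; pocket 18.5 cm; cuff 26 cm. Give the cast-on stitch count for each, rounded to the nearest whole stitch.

Rate = 11/5 = 2.2 sts per cm.
collar: 43 × 2.2 = 94.60 → 95.
sleeve: 32 × 2.2 = 70.40 → 70.
pocket: 18.5 × 2.2 = 40.70 → 41.
cuff: 26 × 2.2 = 57.20 → 57.

collar 95; sleeve 70; pocket 41; cuff 57.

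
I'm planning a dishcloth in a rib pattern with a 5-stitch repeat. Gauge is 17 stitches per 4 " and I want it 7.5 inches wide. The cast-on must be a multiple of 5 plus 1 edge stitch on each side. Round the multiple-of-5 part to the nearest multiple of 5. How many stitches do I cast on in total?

Cast on 32 stitches.

17 / 4 = 4.25 sts per inch.
7.5 × 4.25 = 31.88 sts.
Less 2 edge sts → 29.88 for the repeat.
Nearest multiple of 5: 30.
Add back 2 edge sts → 32.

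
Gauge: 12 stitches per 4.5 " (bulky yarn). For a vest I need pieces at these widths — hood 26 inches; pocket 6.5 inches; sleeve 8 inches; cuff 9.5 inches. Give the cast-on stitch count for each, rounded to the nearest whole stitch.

Rate = 12/4.5 = 2.667 sts per in.
hood: 26 × 2.667 = 69.33 → 69.
pocket: 6.5 × 2.667 = 17.33 → 17.
sleeve: 8 × 2.667 = 21.33 → 21.
cuff: 9.5 × 2.667 = 25.33 → 25.

hood 69; pocket 17; sleeve 21; cuff 25.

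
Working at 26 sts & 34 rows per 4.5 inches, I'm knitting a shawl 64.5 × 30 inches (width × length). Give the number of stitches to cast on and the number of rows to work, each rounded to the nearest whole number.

Stitch gauge = 26/4.5 = 5.778 sts/in; 64.5 × 5.778 = 372.67 → 373 sts.
Row gauge = 34/4.5 = 7.556 rows/in; 30 × 7.556 = 226.67 → 227 rows.

Cast on 373 stitches and work 227 rows.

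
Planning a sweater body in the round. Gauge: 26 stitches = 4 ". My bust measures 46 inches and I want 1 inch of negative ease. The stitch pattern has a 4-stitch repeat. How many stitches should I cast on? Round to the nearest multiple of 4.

Cast on 292 stitches.

Finished = 46 − 1 = 45 inches.
26 / 4 = 6.5 sts/in.
45 × 6.5 = 292.50 sts.
Nearest multiple of 4: 292.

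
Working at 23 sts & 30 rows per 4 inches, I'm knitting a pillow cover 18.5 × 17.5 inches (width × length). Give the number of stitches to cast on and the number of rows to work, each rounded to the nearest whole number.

Stitch gauge = 23/4 = 5.75 sts/in; 18.5 × 5.75 = 106.38 → 106 sts.
Row gauge = 30/4 = 7.5 rows/in; 17.5 × 7.5 = 131.25 → 131 rows.

Cast on 106 stitches and work 131 rows.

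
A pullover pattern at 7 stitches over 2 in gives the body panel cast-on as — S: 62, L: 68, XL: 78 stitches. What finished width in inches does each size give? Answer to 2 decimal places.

S 17.71 inches; L 19.43 inches; XL 22.29 inches.

7/2 = 3.5 sts per in.
S: 62 / 3.5 = 17.714 → 17.71 in.
L: 68 / 3.5 = 19.429 → 19.43 in.
XL: 78 / 3.5 = 22.286 → 22.29 in.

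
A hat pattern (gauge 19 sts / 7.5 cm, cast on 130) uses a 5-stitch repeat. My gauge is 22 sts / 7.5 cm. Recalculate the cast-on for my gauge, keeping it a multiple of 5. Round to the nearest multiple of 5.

Cast on 150 stitches.

130 × 22 / 19 = 150.53.
Nearest multiple of 5: 150.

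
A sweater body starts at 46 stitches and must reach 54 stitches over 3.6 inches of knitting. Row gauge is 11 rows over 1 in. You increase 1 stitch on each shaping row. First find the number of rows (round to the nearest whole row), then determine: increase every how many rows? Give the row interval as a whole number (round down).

Increase every 5th row.

Rows = 3.6 × 11 = 39.6 → 40 rows.
Stitches to add: 8 → 8 shaping rows (at 1 st each).
40 / 8 = 5.00 → every 5 rows.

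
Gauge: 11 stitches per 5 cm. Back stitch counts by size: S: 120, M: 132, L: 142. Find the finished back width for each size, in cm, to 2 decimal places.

11/5 = 2.2 sts per cm.
S: 120 / 2.2 = 54.545 → 54.55 cm.
M: 132 / 2.2 = 60.000 → 60.00 cm.
L: 142 / 2.2 = 64.545 → 64.55 cm.

S 54.55 cm; M 60.00 cm; L 64.55 cm.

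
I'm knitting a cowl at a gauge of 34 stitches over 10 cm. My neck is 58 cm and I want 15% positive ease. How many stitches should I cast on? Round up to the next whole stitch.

Cast on 227 stitches.

Finished = 58 × 1.15 = 66.70 cm.
34 / 10 = 3.4 sts per cm.
66.70 × 3.4 = 226.78 sts.
→ 227 sts.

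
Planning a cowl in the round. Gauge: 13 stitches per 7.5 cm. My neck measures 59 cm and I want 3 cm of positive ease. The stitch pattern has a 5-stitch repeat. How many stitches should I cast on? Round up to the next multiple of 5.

CO 110 sts.

Finished = 59 + 3 = 62 cm.
13 / 7.5 = 1.733 sts/cm.
62 × 1.733 = 107.47 sts.
Next multiple of 5: 110.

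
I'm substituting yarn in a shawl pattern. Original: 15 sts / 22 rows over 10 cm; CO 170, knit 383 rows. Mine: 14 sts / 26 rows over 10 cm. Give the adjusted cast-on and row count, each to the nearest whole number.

Cast on 159 stitches; work 453 rows.

Stitches: 170 × 14/15 = 158.67 → 159.
Rows: 383 × 26/22 = 452.64 → 453.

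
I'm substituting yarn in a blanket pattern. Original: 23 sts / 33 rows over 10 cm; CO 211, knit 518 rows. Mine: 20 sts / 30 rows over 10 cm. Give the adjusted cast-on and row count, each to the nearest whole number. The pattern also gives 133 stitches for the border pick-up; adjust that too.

Cast on 183 stitches; work 471 rows; border pick-up 116 stitches.

Stitches: 211 × 20/23 = 183.48 → 183.
Rows: 518 × 30/33 = 470.91 → 471.
border pick-up: 133 × 20/23 = 115.65 → 116.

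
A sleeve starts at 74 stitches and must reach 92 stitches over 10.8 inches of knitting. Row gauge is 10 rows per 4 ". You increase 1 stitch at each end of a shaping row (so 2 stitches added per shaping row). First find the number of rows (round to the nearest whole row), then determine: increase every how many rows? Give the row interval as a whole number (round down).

Rows = 10.8 × 2.5 = 27.0 → 27 rows.
Stitches to add: 18 → 9 shaping rows (at 2 st each).
27 / 9 = 3.00 → every 3 rows.

Increase every 3rd row.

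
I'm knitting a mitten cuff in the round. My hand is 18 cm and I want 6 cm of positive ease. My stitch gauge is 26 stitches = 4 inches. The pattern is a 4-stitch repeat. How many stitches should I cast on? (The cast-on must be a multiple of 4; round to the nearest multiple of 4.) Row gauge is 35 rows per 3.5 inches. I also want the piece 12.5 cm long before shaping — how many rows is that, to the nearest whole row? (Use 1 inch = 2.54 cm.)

Finished = 18 + 6 = 24 cm.
24 cm × 1/2.54 = 9.45 inches.
26/4 = 6.5 sts per in; 9.45 × 6.5 = 61.42 sts.
Nearest multiple of 4 → 60.
12.5 cm = 4.92 inches; × 10 = 49.21 → 49 rows.

Cast on 60 stitches; work 49 rows.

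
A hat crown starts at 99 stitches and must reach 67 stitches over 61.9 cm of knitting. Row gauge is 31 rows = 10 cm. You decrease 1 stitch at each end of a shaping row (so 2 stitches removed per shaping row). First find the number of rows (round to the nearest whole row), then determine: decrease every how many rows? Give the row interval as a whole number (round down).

Rows = 61.9 × 3.1 = 191.9 → 192 rows.
Stitches to remove: 32 → 16 shaping rows (at 2 st each).
192 / 16 = 12.00 → every 12 rows.

Decrease every 12th row.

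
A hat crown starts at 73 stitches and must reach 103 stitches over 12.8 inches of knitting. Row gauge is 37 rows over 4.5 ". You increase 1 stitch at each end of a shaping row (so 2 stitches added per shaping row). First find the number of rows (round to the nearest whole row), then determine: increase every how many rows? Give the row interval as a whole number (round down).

Increase every 7th row.

Rows = 12.8 × 8.222 = 105.2 → 105 rows.
Stitches to add: 30 → 15 shaping rows (at 2 st each).
105 / 15 = 7.00 → every 7 rows.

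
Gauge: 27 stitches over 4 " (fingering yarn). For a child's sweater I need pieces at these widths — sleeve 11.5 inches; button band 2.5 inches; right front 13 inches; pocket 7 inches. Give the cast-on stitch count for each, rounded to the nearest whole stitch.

sleeve 78; button band 17; right front 88; pocket 47.

Rate = 27/4 = 6.75 sts per in.
sleeve: 11.5 × 6.75 = 77.62 → 78.
button band: 2.5 × 6.75 = 16.88 → 17.
right front: 13 × 6.75 = 87.75 → 88.
pocket: 7 × 6.75 = 47.25 → 47.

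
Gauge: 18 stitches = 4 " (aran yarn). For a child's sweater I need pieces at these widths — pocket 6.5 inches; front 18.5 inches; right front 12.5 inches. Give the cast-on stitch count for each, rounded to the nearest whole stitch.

Rate = 18/4 = 4.5 sts per in.
pocket: 6.5 × 4.5 = 29.25 → 29.
front: 18.5 × 4.5 = 83.25 → 83.
right front: 12.5 × 4.5 = 56.25 → 56.

pocket 29; front 83; right front 56.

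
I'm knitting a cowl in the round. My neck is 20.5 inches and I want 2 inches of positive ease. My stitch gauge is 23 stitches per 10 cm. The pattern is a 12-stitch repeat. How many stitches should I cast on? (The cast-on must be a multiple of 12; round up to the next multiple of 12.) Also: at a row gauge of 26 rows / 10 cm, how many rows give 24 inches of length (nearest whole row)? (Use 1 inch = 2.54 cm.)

Cast on 132 stitches; work 158 rows.

Finished = 20.5 + 2 = 22.5 inches.
22.5 inches × 2.54 = 57.15 cm.
23/10 = 2.3 sts per cm; 57.15 × 2.3 = 131.44 sts.
Next multiple of 12 → 132.
24 inches = 60.96 cm; × 2.6 = 158.50 → 158 rows.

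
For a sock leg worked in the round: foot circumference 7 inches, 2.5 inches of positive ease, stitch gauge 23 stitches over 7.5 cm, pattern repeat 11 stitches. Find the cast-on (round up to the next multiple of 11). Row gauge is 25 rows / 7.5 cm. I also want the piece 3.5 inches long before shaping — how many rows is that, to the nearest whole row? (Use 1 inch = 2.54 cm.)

Cast on 77 stitches; work 30 rows.

Finished = 7 + 2.5 = 9.5 inches.
9.5 inches × 2.54 = 24.13 cm.
23/7.5 = 3.067 sts per cm; 24.13 × 3.067 = 74.00 sts.
Next multiple of 11 → 77.
3.5 inches = 8.89 cm; × 3.333 = 29.63 → 30 rows.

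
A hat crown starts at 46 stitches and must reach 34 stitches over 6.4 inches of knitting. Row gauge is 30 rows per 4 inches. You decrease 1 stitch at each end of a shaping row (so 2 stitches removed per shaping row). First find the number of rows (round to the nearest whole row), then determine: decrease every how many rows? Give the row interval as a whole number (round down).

Decrease every 8th row.

Rows = 6.4 × 7.5 = 48.0 → 48 rows.
Stitches to remove: 12 → 6 shaping rows (at 2 st each).
48 / 6 = 8.00 → every 8 rows.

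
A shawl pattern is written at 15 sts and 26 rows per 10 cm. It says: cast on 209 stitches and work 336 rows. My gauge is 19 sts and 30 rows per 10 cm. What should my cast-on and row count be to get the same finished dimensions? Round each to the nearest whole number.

Stitches: 209 × 19/15 = 264.73 → 265.
Rows: 336 × 30/26 = 387.69 → 388.

Cast on 265 stitches; work 388 rows.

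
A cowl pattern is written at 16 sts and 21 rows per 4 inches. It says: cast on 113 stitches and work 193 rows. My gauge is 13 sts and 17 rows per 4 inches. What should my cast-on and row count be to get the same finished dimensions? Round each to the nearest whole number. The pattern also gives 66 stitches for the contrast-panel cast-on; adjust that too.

Cast on 92 stitches; work 156 rows; contrast-panel cast-on 54 stitches.

Stitches: 113 × 13/16 = 91.81 → 92.
Rows: 193 × 17/21 = 156.24 → 156.
contrast-panel cast-on: 66 × 13/16 = 53.62 → 54.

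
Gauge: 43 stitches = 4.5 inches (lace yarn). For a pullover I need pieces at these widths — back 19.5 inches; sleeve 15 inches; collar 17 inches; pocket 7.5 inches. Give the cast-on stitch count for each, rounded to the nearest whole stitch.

back 186; sleeve 143; collar 162; pocket 72.

Rate = 43/4.5 = 9.556 sts per in.
back: 19.5 × 9.556 = 186.33 → 186.
sleeve: 15 × 9.556 = 143.33 → 143.
collar: 17 × 9.556 = 162.44 → 162.
pocket: 7.5 × 9.556 = 71.67 → 72.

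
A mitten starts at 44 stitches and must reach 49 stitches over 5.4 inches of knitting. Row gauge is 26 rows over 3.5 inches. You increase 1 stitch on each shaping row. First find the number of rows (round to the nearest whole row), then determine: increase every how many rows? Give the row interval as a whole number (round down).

Rows = 5.4 × 7.429 = 40.1 → 40 rows.
Stitches to add: 5 → 5 shaping rows (at 1 st each).
40 / 5 = 8.00 → every 8 rows.

Increase every 8th row.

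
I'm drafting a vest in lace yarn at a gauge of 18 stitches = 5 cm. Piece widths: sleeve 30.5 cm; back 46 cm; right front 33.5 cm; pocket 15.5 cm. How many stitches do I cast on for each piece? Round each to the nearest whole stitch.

Rate = 18/5 = 3.6 sts per cm.
sleeve: 30.5 × 3.6 = 109.80 → 110.
back: 46 × 3.6 = 165.60 → 166.
right front: 33.5 × 3.6 = 120.60 → 121.
pocket: 15.5 × 3.6 = 55.80 → 56.

sleeve 110; back 166; right front 121; pocket 56.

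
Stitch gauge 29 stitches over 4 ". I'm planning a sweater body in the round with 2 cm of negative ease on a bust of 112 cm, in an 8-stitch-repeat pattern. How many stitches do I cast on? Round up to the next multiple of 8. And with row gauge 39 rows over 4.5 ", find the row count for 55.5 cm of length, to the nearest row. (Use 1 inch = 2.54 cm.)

Finished = 112 − 2 = 110 cm.
110 cm × 1/2.54 = 43.31 inches.
29/4 = 7.25 sts per in; 43.31 × 7.25 = 313.98 sts.
Next multiple of 8 → 320.
55.5 cm = 21.85 inches; × 8.667 = 189.37 → 189 rows.

Cast on 320 stitches; work 189 rows.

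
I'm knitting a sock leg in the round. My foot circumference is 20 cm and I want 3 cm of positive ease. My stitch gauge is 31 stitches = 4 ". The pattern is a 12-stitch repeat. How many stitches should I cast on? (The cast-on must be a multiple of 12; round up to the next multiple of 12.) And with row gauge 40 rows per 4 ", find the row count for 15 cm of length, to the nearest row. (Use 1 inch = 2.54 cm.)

Cast on 72 stitches; work 59 rows.

Finished = 20 + 3 = 23 cm.
23 cm × 1/2.54 = 9.06 inches.
31/4 = 7.75 sts per in; 9.06 × 7.75 = 70.18 sts.
Next multiple of 12 → 72.
15 cm = 5.91 inches; × 10 = 59.06 → 59 rows.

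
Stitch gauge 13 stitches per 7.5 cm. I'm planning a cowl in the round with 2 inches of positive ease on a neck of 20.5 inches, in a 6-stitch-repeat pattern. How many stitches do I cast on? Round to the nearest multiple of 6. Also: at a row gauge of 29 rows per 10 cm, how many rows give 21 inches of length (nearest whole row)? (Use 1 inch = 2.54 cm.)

Finished = 20.5 + 2 = 22.5 inches.
22.5 inches × 2.54 = 57.15 cm.
13/7.5 = 1.733 sts per cm; 57.15 × 1.733 = 99.06 sts.
Nearest multiple of 6 → 102.
21 inches = 53.34 cm; × 2.9 = 154.69 → 155 rows.

Cast on 102 stitches; work 155 rows.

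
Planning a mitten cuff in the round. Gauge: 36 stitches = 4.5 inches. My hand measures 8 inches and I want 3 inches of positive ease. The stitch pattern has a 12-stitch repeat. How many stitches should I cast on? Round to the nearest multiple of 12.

Cast on 84 stitches.

Finished = 8 + 3 = 11 inches.
36 / 4.5 = 8 sts/in.
11 × 8 = 88.00 sts.
Nearest multiple of 12: 84.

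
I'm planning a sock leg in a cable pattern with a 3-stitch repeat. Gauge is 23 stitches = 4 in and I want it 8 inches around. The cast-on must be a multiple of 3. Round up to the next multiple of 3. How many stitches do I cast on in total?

23 / 4 = 5.75 sts per inch.
8 × 5.75 = 46.00 sts.
Next multiple of 3: 48.

CO 48 sts.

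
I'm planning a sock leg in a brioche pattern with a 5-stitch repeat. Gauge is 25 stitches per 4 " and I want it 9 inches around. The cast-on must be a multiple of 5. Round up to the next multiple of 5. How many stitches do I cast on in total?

CO 60 sts.

25 / 4 = 6.25 sts per inch.
9 × 6.25 = 56.25 sts.
Next multiple of 5: 60.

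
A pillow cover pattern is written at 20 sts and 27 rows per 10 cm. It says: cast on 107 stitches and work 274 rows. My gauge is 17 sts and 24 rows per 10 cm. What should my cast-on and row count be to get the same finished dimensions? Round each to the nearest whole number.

Stitches: 107 × 17/20 = 90.95 → 91.
Rows: 274 × 24/27 = 243.56 → 244.

Cast on 91 stitches; work 244 rows.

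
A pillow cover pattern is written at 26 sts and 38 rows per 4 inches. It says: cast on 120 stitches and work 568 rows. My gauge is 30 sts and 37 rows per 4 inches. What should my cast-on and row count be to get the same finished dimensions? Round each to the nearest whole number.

Cast on 138 stitches; work 553 rows.

Stitches: 120 × 30/26 = 138.46 → 138.
Rows: 568 × 37/38 = 553.05 → 553.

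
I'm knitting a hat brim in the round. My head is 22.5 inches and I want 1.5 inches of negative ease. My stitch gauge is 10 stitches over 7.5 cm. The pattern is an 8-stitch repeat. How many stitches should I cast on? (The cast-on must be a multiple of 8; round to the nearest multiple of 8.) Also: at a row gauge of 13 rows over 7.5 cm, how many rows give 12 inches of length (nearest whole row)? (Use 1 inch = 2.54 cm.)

Cast on 72 stitches; work 53 rows.

Finished = 22.5 − 1.5 = 21 inches.
21 inches × 2.54 = 53.34 cm.
10/7.5 = 1.333 sts per cm; 53.34 × 1.333 = 71.12 sts.
Nearest multiple of 8 → 72.
12 inches = 30.48 cm; × 1.733 = 52.83 → 53 rows.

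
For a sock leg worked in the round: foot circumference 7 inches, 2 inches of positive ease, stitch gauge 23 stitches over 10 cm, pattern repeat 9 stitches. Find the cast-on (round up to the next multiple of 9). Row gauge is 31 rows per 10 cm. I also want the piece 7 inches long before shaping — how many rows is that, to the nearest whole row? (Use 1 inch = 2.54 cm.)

Cast on 54 stitches; work 55 rows.

Finished = 7 + 2 = 9 inches.
9 inches × 2.54 = 22.86 cm.
23/10 = 2.3 sts per cm; 22.86 × 2.3 = 52.58 sts.
Next multiple of 9 → 54.
7 inches = 17.78 cm; × 3.1 = 55.12 → 55 rows.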